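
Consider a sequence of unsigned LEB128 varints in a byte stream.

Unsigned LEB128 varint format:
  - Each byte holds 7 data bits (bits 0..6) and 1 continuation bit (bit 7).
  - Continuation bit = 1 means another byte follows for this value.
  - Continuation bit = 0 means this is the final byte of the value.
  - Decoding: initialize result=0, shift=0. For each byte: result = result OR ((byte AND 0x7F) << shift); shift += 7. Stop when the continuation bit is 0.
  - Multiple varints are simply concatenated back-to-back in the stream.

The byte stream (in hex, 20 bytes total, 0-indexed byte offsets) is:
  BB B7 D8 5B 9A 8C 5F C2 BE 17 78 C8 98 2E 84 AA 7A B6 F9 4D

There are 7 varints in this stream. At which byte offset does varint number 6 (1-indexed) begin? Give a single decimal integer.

  byte[0]=0xBB cont=1 payload=0x3B=59: acc |= 59<<0 -> acc=59 shift=7
  byte[1]=0xB7 cont=1 payload=0x37=55: acc |= 55<<7 -> acc=7099 shift=14
  byte[2]=0xD8 cont=1 payload=0x58=88: acc |= 88<<14 -> acc=1448891 shift=21
  byte[3]=0x5B cont=0 payload=0x5B=91: acc |= 91<<21 -> acc=192289723 shift=28 [end]
Varint 1: bytes[0:4] = BB B7 D8 5B -> value 192289723 (4 byte(s))
  byte[4]=0x9A cont=1 payload=0x1A=26: acc |= 26<<0 -> acc=26 shift=7
  byte[5]=0x8C cont=1 payload=0x0C=12: acc |= 12<<7 -> acc=1562 shift=14
  byte[6]=0x5F cont=0 payload=0x5F=95: acc |= 95<<14 -> acc=1558042 shift=21 [end]
Varint 2: bytes[4:7] = 9A 8C 5F -> value 1558042 (3 byte(s))
  byte[7]=0xC2 cont=1 payload=0x42=66: acc |= 66<<0 -> acc=66 shift=7
  byte[8]=0xBE cont=1 payload=0x3E=62: acc |= 62<<7 -> acc=8002 shift=14
  byte[9]=0x17 cont=0 payload=0x17=23: acc |= 23<<14 -> acc=384834 shift=21 [end]
Varint 3: bytes[7:10] = C2 BE 17 -> value 384834 (3 byte(s))
  byte[10]=0x78 cont=0 payload=0x78=120: acc |= 120<<0 -> acc=120 shift=7 [end]
Varint 4: bytes[10:11] = 78 -> value 120 (1 byte(s))
  byte[11]=0xC8 cont=1 payload=0x48=72: acc |= 72<<0 -> acc=72 shift=7
  byte[12]=0x98 cont=1 payload=0x18=24: acc |= 24<<7 -> acc=3144 shift=14
  byte[13]=0x2E cont=0 payload=0x2E=46: acc |= 46<<14 -> acc=756808 shift=21 [end]
Varint 5: bytes[11:14] = C8 98 2E -> value 756808 (3 byte(s))
  byte[14]=0x84 cont=1 payload=0x04=4: acc |= 4<<0 -> acc=4 shift=7
  byte[15]=0xAA cont=1 payload=0x2A=42: acc |= 42<<7 -> acc=5380 shift=14
  byte[16]=0x7A cont=0 payload=0x7A=122: acc |= 122<<14 -> acc=2004228 shift=21 [end]
Varint 6: bytes[14:17] = 84 AA 7A -> value 2004228 (3 byte(s))
  byte[17]=0xB6 cont=1 payload=0x36=54: acc |= 54<<0 -> acc=54 shift=7
  byte[18]=0xF9 cont=1 payload=0x79=121: acc |= 121<<7 -> acc=15542 shift=14
  byte[19]=0x4D cont=0 payload=0x4D=77: acc |= 77<<14 -> acc=1277110 shift=21 [end]
Varint 7: bytes[17:20] = B6 F9 4D -> value 1277110 (3 byte(s))

Answer: 14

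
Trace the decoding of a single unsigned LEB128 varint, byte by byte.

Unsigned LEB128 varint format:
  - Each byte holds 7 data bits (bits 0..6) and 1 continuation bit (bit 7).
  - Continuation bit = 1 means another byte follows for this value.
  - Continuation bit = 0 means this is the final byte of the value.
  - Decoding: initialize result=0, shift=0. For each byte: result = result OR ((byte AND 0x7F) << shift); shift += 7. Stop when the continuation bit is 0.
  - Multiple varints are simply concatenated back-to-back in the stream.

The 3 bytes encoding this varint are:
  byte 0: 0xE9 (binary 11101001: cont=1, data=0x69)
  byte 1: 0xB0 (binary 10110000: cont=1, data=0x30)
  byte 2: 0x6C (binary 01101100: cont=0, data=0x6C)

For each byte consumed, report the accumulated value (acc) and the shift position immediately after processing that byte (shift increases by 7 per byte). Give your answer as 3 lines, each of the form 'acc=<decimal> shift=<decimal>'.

byte 0=0xE9: payload=0x69=105, contrib = 105<<0 = 105; acc -> 105, shift -> 7
byte 1=0xB0: payload=0x30=48, contrib = 48<<7 = 6144; acc -> 6249, shift -> 14
byte 2=0x6C: payload=0x6C=108, contrib = 108<<14 = 1769472; acc -> 1775721, shift -> 21

Answer: acc=105 shift=7
acc=6249 shift=14
acc=1775721 shift=21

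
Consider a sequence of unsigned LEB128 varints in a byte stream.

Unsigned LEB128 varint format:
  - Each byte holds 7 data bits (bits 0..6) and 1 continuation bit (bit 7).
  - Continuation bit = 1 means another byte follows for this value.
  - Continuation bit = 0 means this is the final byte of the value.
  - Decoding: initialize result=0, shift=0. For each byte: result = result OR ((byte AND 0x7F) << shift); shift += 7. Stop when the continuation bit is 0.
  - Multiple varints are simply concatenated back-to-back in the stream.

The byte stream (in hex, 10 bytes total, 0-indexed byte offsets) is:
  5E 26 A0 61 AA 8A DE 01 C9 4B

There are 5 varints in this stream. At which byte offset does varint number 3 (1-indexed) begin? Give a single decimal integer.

  byte[0]=0x5E cont=0 payload=0x5E=94: acc |= 94<<0 -> acc=94 shift=7 [end]
Varint 1: bytes[0:1] = 5E -> value 94 (1 byte(s))
  byte[1]=0x26 cont=0 payload=0x26=38: acc |= 38<<0 -> acc=38 shift=7 [end]
Varint 2: bytes[1:2] = 26 -> value 38 (1 byte(s))
  byte[2]=0xA0 cont=1 payload=0x20=32: acc |= 32<<0 -> acc=32 shift=7
  byte[3]=0x61 cont=0 payload=0x61=97: acc |= 97<<7 -> acc=12448 shift=14 [end]
Varint 3: bytes[2:4] = A0 61 -> value 12448 (2 byte(s))
  byte[4]=0xAA cont=1 payload=0x2A=42: acc |= 42<<0 -> acc=42 shift=7
  byte[5]=0x8A cont=1 payload=0x0A=10: acc |= 10<<7 -> acc=1322 shift=14
  byte[6]=0xDE cont=1 payload=0x5E=94: acc |= 94<<14 -> acc=1541418 shift=21
  byte[7]=0x01 cont=0 payload=0x01=1: acc |= 1<<21 -> acc=3638570 shift=28 [end]
Varint 4: bytes[4:8] = AA 8A DE 01 -> value 3638570 (4 byte(s))
  byte[8]=0xC9 cont=1 payload=0x49=73: acc |= 73<<0 -> acc=73 shift=7
  byte[9]=0x4B cont=0 payload=0x4B=75: acc |= 75<<7 -> acc=9673 shift=14 [end]
Varint 5: bytes[8:10] = C9 4B -> value 9673 (2 byte(s))

Answer: 2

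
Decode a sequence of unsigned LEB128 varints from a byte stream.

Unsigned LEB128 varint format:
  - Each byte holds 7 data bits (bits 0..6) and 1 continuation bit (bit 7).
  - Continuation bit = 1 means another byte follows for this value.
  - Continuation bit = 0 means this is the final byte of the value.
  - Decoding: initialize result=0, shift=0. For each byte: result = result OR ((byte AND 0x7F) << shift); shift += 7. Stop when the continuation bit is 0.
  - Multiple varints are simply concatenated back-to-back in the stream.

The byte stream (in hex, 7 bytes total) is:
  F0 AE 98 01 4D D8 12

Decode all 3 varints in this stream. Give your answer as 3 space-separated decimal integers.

  byte[0]=0xF0 cont=1 payload=0x70=112: acc |= 112<<0 -> acc=112 shift=7
  byte[1]=0xAE cont=1 payload=0x2E=46: acc |= 46<<7 -> acc=6000 shift=14
  byte[2]=0x98 cont=1 payload=0x18=24: acc |= 24<<14 -> acc=399216 shift=21
  byte[3]=0x01 cont=0 payload=0x01=1: acc |= 1<<21 -> acc=2496368 shift=28 [end]
Varint 1: bytes[0:4] = F0 AE 98 01 -> value 2496368 (4 byte(s))
  byte[4]=0x4D cont=0 payload=0x4D=77: acc |= 77<<0 -> acc=77 shift=7 [end]
Varint 2: bytes[4:5] = 4D -> value 77 (1 byte(s))
  byte[5]=0xD8 cont=1 payload=0x58=88: acc |= 88<<0 -> acc=88 shift=7
  byte[6]=0x12 cont=0 payload=0x12=18: acc |= 18<<7 -> acc=2392 shift=14 [end]
Varint 3: bytes[5:7] = D8 12 -> value 2392 (2 byte(s))

Answer: 2496368 77 2392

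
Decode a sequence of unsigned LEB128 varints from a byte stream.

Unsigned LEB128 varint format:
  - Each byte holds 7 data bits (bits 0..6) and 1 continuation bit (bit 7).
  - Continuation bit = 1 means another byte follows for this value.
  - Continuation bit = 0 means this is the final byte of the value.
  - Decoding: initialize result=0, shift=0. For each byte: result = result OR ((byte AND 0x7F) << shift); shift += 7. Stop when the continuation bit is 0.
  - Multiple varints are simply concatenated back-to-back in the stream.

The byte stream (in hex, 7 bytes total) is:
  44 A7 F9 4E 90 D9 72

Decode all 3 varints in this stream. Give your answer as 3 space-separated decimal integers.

Answer: 68 1293479 1879184

Derivation:
  byte[0]=0x44 cont=0 payload=0x44=68: acc |= 68<<0 -> acc=68 shift=7 [end]
Varint 1: bytes[0:1] = 44 -> value 68 (1 byte(s))
  byte[1]=0xA7 cont=1 payload=0x27=39: acc |= 39<<0 -> acc=39 shift=7
  byte[2]=0xF9 cont=1 payload=0x79=121: acc |= 121<<7 -> acc=15527 shift=14
  byte[3]=0x4E cont=0 payload=0x4E=78: acc |= 78<<14 -> acc=1293479 shift=21 [end]
Varint 2: bytes[1:4] = A7 F9 4E -> value 1293479 (3 byte(s))
  byte[4]=0x90 cont=1 payload=0x10=16: acc |= 16<<0 -> acc=16 shift=7
  byte[5]=0xD9 cont=1 payload=0x59=89: acc |= 89<<7 -> acc=11408 shift=14
  byte[6]=0x72 cont=0 payload=0x72=114: acc |= 114<<14 -> acc=1879184 shift=21 [end]
Varint 3: bytes[4:7] = 90 D9 72 -> value 1879184 (3 byte(s))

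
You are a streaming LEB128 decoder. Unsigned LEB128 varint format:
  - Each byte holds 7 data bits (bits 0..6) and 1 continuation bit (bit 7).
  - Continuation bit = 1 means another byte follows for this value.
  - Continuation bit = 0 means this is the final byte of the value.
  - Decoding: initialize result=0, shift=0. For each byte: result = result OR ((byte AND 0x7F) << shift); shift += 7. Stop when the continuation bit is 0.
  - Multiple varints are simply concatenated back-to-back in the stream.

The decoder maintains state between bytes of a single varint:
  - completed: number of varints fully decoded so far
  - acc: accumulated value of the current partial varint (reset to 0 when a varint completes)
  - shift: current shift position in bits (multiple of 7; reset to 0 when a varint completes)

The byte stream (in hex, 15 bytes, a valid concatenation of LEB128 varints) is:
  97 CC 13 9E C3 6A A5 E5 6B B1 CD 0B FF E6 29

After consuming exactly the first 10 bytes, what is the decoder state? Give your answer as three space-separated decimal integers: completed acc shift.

byte[0]=0x97 cont=1 payload=0x17: acc |= 23<<0 -> completed=0 acc=23 shift=7
byte[1]=0xCC cont=1 payload=0x4C: acc |= 76<<7 -> completed=0 acc=9751 shift=14
byte[2]=0x13 cont=0 payload=0x13: varint #1 complete (value=321047); reset -> completed=1 acc=0 shift=0
byte[3]=0x9E cont=1 payload=0x1E: acc |= 30<<0 -> completed=1 acc=30 shift=7
byte[4]=0xC3 cont=1 payload=0x43: acc |= 67<<7 -> completed=1 acc=8606 shift=14
byte[5]=0x6A cont=0 payload=0x6A: varint #2 complete (value=1745310); reset -> completed=2 acc=0 shift=0
byte[6]=0xA5 cont=1 payload=0x25: acc |= 37<<0 -> completed=2 acc=37 shift=7
byte[7]=0xE5 cont=1 payload=0x65: acc |= 101<<7 -> completed=2 acc=12965 shift=14
byte[8]=0x6B cont=0 payload=0x6B: varint #3 complete (value=1766053); reset -> completed=3 acc=0 shift=0
byte[9]=0xB1 cont=1 payload=0x31: acc |= 49<<0 -> completed=3 acc=49 shift=7

Answer: 3 49 7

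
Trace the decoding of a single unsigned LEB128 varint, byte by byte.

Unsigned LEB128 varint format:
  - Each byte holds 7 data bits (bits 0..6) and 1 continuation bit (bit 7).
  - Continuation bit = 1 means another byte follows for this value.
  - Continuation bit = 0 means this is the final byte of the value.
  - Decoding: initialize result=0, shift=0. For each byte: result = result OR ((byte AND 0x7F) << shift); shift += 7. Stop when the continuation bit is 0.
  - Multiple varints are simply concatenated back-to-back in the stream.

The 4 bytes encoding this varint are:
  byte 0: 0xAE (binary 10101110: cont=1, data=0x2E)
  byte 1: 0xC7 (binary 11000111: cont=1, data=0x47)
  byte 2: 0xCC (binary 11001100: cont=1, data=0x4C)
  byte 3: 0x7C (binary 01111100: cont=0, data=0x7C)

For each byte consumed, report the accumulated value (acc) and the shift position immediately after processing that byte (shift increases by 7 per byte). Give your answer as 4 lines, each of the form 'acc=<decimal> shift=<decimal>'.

byte 0=0xAE: payload=0x2E=46, contrib = 46<<0 = 46; acc -> 46, shift -> 7
byte 1=0xC7: payload=0x47=71, contrib = 71<<7 = 9088; acc -> 9134, shift -> 14
byte 2=0xCC: payload=0x4C=76, contrib = 76<<14 = 1245184; acc -> 1254318, shift -> 21
byte 3=0x7C: payload=0x7C=124, contrib = 124<<21 = 260046848; acc -> 261301166, shift -> 28

Answer: acc=46 shift=7
acc=9134 shift=14
acc=1254318 shift=21
acc=261301166 shift=28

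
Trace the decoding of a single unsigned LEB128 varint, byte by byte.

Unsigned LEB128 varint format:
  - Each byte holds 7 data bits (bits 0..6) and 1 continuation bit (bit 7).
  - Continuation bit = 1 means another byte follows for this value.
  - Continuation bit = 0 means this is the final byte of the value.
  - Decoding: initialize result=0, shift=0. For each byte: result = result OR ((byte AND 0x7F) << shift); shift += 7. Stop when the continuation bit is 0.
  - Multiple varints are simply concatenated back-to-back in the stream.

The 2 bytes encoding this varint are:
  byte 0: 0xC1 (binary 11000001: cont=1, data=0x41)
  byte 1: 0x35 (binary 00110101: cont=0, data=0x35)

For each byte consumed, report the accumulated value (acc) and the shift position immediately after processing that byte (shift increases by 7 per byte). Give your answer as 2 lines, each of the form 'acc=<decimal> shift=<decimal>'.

byte 0=0xC1: payload=0x41=65, contrib = 65<<0 = 65; acc -> 65, shift -> 7
byte 1=0x35: payload=0x35=53, contrib = 53<<7 = 6784; acc -> 6849, shift -> 14

Answer: acc=65 shift=7
acc=6849 shift=14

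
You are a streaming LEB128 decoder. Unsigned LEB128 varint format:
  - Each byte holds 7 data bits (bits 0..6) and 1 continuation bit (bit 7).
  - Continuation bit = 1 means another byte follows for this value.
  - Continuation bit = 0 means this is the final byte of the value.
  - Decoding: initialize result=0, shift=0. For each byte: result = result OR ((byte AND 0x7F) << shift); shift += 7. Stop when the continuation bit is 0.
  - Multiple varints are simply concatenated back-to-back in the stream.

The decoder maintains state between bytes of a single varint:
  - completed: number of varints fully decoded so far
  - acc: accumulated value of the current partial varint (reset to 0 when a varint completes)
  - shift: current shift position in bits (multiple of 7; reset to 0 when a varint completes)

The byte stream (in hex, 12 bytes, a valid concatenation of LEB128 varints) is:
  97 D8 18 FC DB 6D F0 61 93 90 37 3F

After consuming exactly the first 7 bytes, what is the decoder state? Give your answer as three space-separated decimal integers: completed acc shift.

Answer: 2 112 7

Derivation:
byte[0]=0x97 cont=1 payload=0x17: acc |= 23<<0 -> completed=0 acc=23 shift=7
byte[1]=0xD8 cont=1 payload=0x58: acc |= 88<<7 -> completed=0 acc=11287 shift=14
byte[2]=0x18 cont=0 payload=0x18: varint #1 complete (value=404503); reset -> completed=1 acc=0 shift=0
byte[3]=0xFC cont=1 payload=0x7C: acc |= 124<<0 -> completed=1 acc=124 shift=7
byte[4]=0xDB cont=1 payload=0x5B: acc |= 91<<7 -> completed=1 acc=11772 shift=14
byte[5]=0x6D cont=0 payload=0x6D: varint #2 complete (value=1797628); reset -> completed=2 acc=0 shift=0
byte[6]=0xF0 cont=1 payload=0x70: acc |= 112<<0 -> completed=2 acc=112 shift=7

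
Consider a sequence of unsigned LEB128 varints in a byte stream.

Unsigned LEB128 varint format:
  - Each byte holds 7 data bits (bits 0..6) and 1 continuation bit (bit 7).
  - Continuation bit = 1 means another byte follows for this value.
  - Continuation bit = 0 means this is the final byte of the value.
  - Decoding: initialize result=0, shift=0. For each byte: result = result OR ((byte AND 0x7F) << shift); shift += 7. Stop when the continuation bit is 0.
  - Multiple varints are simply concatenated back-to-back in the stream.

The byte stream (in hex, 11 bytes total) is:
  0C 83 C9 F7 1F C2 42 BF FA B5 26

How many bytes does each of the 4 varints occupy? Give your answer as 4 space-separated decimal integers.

Answer: 1 4 2 4

Derivation:
  byte[0]=0x0C cont=0 payload=0x0C=12: acc |= 12<<0 -> acc=12 shift=7 [end]
Varint 1: bytes[0:1] = 0C -> value 12 (1 byte(s))
  byte[1]=0x83 cont=1 payload=0x03=3: acc |= 3<<0 -> acc=3 shift=7
  byte[2]=0xC9 cont=1 payload=0x49=73: acc |= 73<<7 -> acc=9347 shift=14
  byte[3]=0xF7 cont=1 payload=0x77=119: acc |= 119<<14 -> acc=1959043 shift=21
  byte[4]=0x1F cont=0 payload=0x1F=31: acc |= 31<<21 -> acc=66970755 shift=28 [end]
Varint 2: bytes[1:5] = 83 C9 F7 1F -> value 66970755 (4 byte(s))
  byte[5]=0xC2 cont=1 payload=0x42=66: acc |= 66<<0 -> acc=66 shift=7
  byte[6]=0x42 cont=0 payload=0x42=66: acc |= 66<<7 -> acc=8514 shift=14 [end]
Varint 3: bytes[5:7] = C2 42 -> value 8514 (2 byte(s))
  byte[7]=0xBF cont=1 payload=0x3F=63: acc |= 63<<0 -> acc=63 shift=7
  byte[8]=0xFA cont=1 payload=0x7A=122: acc |= 122<<7 -> acc=15679 shift=14
  byte[9]=0xB5 cont=1 payload=0x35=53: acc |= 53<<14 -> acc=884031 shift=21
  byte[10]=0x26 cont=0 payload=0x26=38: acc |= 38<<21 -> acc=80575807 shift=28 [end]
Varint 4: bytes[7:11] = BF FA B5 26 -> value 80575807 (4 byte(s))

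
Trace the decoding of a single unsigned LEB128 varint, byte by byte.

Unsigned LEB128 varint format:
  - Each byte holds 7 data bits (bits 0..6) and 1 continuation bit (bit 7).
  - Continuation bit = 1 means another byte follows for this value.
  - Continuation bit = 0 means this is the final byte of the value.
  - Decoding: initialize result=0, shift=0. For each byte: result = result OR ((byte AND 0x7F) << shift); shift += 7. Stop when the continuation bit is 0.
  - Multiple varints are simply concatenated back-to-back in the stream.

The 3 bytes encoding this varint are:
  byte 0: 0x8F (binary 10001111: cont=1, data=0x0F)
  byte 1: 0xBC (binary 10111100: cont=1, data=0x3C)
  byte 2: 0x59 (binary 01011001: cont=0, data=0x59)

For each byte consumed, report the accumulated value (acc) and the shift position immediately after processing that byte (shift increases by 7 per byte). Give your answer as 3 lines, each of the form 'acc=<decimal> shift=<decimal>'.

Answer: acc=15 shift=7
acc=7695 shift=14
acc=1465871 shift=21

Derivation:
byte 0=0x8F: payload=0x0F=15, contrib = 15<<0 = 15; acc -> 15, shift -> 7
byte 1=0xBC: payload=0x3C=60, contrib = 60<<7 = 7680; acc -> 7695, shift -> 14
byte 2=0x59: payload=0x59=89, contrib = 89<<14 = 1458176; acc -> 1465871, shift -> 21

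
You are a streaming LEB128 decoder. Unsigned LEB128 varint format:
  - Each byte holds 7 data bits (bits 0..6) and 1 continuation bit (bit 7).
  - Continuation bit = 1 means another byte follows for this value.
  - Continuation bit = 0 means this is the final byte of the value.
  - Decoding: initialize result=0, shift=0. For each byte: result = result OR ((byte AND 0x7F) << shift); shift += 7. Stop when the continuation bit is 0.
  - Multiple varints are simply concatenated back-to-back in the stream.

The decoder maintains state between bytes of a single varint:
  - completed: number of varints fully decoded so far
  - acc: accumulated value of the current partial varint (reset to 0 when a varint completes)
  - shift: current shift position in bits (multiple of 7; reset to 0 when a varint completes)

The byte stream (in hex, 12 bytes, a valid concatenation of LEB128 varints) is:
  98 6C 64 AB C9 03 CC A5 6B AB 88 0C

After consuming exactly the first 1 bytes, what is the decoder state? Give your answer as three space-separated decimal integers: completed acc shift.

Answer: 0 24 7

Derivation:
byte[0]=0x98 cont=1 payload=0x18: acc |= 24<<0 -> completed=0 acc=24 shift=7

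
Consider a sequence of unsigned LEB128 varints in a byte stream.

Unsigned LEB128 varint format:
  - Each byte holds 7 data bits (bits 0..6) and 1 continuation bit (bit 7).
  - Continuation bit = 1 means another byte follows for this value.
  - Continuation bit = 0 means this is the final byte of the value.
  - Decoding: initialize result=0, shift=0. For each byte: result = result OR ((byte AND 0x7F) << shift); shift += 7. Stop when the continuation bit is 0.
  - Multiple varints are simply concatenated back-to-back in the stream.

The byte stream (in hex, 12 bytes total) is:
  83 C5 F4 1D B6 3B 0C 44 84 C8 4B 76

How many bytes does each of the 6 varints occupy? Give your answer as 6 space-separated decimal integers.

Answer: 4 2 1 1 3 1

Derivation:
  byte[0]=0x83 cont=1 payload=0x03=3: acc |= 3<<0 -> acc=3 shift=7
  byte[1]=0xC5 cont=1 payload=0x45=69: acc |= 69<<7 -> acc=8835 shift=14
  byte[2]=0xF4 cont=1 payload=0x74=116: acc |= 116<<14 -> acc=1909379 shift=21
  byte[3]=0x1D cont=0 payload=0x1D=29: acc |= 29<<21 -> acc=62726787 shift=28 [end]
Varint 1: bytes[0:4] = 83 C5 F4 1D -> value 62726787 (4 byte(s))
  byte[4]=0xB6 cont=1 payload=0x36=54: acc |= 54<<0 -> acc=54 shift=7
  byte[5]=0x3B cont=0 payload=0x3B=59: acc |= 59<<7 -> acc=7606 shift=14 [end]
Varint 2: bytes[4:6] = B6 3B -> value 7606 (2 byte(s))
  byte[6]=0x0C cont=0 payload=0x0C=12: acc |= 12<<0 -> acc=12 shift=7 [end]
Varint 3: bytes[6:7] = 0C -> value 12 (1 byte(s))
  byte[7]=0x44 cont=0 payload=0x44=68: acc |= 68<<0 -> acc=68 shift=7 [end]
Varint 4: bytes[7:8] = 44 -> value 68 (1 byte(s))
  byte[8]=0x84 cont=1 payload=0x04=4: acc |= 4<<0 -> acc=4 shift=7
  byte[9]=0xC8 cont=1 payload=0x48=72: acc |= 72<<7 -> acc=9220 shift=14
  byte[10]=0x4B cont=0 payload=0x4B=75: acc |= 75<<14 -> acc=1238020 shift=21 [end]
Varint 5: bytes[8:11] = 84 C8 4B -> value 1238020 (3 byte(s))
  byte[11]=0x76 cont=0 payload=0x76=118: acc |= 118<<0 -> acc=118 shift=7 [end]
Varint 6: bytes[11:12] = 76 -> value 118 (1 byte(s))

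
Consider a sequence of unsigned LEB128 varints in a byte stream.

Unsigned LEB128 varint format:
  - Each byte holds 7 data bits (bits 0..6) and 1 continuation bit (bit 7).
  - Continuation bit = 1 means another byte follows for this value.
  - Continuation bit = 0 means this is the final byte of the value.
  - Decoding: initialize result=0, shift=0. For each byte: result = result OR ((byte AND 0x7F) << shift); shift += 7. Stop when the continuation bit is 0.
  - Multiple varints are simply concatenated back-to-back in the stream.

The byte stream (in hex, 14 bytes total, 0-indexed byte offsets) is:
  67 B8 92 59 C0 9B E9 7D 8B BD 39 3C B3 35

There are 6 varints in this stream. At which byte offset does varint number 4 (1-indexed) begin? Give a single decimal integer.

  byte[0]=0x67 cont=0 payload=0x67=103: acc |= 103<<0 -> acc=103 shift=7 [end]
Varint 1: bytes[0:1] = 67 -> value 103 (1 byte(s))
  byte[1]=0xB8 cont=1 payload=0x38=56: acc |= 56<<0 -> acc=56 shift=7
  byte[2]=0x92 cont=1 payload=0x12=18: acc |= 18<<7 -> acc=2360 shift=14
  byte[3]=0x59 cont=0 payload=0x59=89: acc |= 89<<14 -> acc=1460536 shift=21 [end]
Varint 2: bytes[1:4] = B8 92 59 -> value 1460536 (3 byte(s))
  byte[4]=0xC0 cont=1 payload=0x40=64: acc |= 64<<0 -> acc=64 shift=7
  byte[5]=0x9B cont=1 payload=0x1B=27: acc |= 27<<7 -> acc=3520 shift=14
  byte[6]=0xE9 cont=1 payload=0x69=105: acc |= 105<<14 -> acc=1723840 shift=21
  byte[7]=0x7D cont=0 payload=0x7D=125: acc |= 125<<21 -> acc=263867840 shift=28 [end]
Varint 3: bytes[4:8] = C0 9B E9 7D -> value 263867840 (4 byte(s))
  byte[8]=0x8B cont=1 payload=0x0B=11: acc |= 11<<0 -> acc=11 shift=7
  byte[9]=0xBD cont=1 payload=0x3D=61: acc |= 61<<7 -> acc=7819 shift=14
  byte[10]=0x39 cont=0 payload=0x39=57: acc |= 57<<14 -> acc=941707 shift=21 [end]
Varint 4: bytes[8:11] = 8B BD 39 -> value 941707 (3 byte(s))
  byte[11]=0x3C cont=0 payload=0x3C=60: acc |= 60<<0 -> acc=60 shift=7 [end]
Varint 5: bytes[11:12] = 3C -> value 60 (1 byte(s))
  byte[12]=0xB3 cont=1 payload=0x33=51: acc |= 51<<0 -> acc=51 shift=7
  byte[13]=0x35 cont=0 payload=0x35=53: acc |= 53<<7 -> acc=6835 shift=14 [end]
Varint 6: bytes[12:14] = B3 35 -> value 6835 (2 byte(s))

Answer: 8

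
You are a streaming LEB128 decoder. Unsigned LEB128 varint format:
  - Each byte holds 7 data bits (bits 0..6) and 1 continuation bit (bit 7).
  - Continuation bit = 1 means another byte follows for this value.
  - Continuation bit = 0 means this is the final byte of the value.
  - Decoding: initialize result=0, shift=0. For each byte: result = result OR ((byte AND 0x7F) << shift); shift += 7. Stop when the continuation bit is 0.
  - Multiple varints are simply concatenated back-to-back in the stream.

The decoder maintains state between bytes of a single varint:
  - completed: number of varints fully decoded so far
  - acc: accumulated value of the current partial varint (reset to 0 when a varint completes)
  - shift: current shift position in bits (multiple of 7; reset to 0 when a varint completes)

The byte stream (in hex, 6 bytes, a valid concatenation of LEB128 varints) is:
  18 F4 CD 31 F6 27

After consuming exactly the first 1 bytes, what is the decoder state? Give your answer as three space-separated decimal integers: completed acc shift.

Answer: 1 0 0

Derivation:
byte[0]=0x18 cont=0 payload=0x18: varint #1 complete (value=24); reset -> completed=1 acc=0 shift=0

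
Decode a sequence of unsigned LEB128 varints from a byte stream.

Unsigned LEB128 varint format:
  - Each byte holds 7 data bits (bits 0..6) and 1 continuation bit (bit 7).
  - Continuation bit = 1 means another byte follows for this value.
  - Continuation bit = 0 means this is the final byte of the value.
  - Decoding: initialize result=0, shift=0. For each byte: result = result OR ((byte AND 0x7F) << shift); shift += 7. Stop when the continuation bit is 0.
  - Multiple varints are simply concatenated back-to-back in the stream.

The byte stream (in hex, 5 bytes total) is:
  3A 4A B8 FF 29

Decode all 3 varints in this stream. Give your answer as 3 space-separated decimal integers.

Answer: 58 74 688056

Derivation:
  byte[0]=0x3A cont=0 payload=0x3A=58: acc |= 58<<0 -> acc=58 shift=7 [end]
Varint 1: bytes[0:1] = 3A -> value 58 (1 byte(s))
  byte[1]=0x4A cont=0 payload=0x4A=74: acc |= 74<<0 -> acc=74 shift=7 [end]
Varint 2: bytes[1:2] = 4A -> value 74 (1 byte(s))
  byte[2]=0xB8 cont=1 payload=0x38=56: acc |= 56<<0 -> acc=56 shift=7
  byte[3]=0xFF cont=1 payload=0x7F=127: acc |= 127<<7 -> acc=16312 shift=14
  byte[4]=0x29 cont=0 payload=0x29=41: acc |= 41<<14 -> acc=688056 shift=21 [end]
Varint 3: bytes[2:5] = B8 FF 29 -> value 688056 (3 byte(s))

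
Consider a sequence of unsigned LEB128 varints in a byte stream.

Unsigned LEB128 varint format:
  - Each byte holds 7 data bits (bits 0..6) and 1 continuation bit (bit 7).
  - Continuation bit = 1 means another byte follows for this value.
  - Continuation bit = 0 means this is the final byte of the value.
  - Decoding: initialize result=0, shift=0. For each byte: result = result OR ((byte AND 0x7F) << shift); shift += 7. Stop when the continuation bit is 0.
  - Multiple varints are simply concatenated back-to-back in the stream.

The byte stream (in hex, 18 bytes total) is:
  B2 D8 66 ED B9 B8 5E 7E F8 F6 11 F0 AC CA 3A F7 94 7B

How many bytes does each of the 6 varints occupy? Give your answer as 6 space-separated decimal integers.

  byte[0]=0xB2 cont=1 payload=0x32=50: acc |= 50<<0 -> acc=50 shift=7
  byte[1]=0xD8 cont=1 payload=0x58=88: acc |= 88<<7 -> acc=11314 shift=14
  byte[2]=0x66 cont=0 payload=0x66=102: acc |= 102<<14 -> acc=1682482 shift=21 [end]
Varint 1: bytes[0:3] = B2 D8 66 -> value 1682482 (3 byte(s))
  byte[3]=0xED cont=1 payload=0x6D=109: acc |= 109<<0 -> acc=109 shift=7
  byte[4]=0xB9 cont=1 payload=0x39=57: acc |= 57<<7 -> acc=7405 shift=14
  byte[5]=0xB8 cont=1 payload=0x38=56: acc |= 56<<14 -> acc=924909 shift=21
  byte[6]=0x5E cont=0 payload=0x5E=94: acc |= 94<<21 -> acc=198057197 shift=28 [end]
Varint 2: bytes[3:7] = ED B9 B8 5E -> value 198057197 (4 byte(s))
  byte[7]=0x7E cont=0 payload=0x7E=126: acc |= 126<<0 -> acc=126 shift=7 [end]
Varint 3: bytes[7:8] = 7E -> value 126 (1 byte(s))
  byte[8]=0xF8 cont=1 payload=0x78=120: acc |= 120<<0 -> acc=120 shift=7
  byte[9]=0xF6 cont=1 payload=0x76=118: acc |= 118<<7 -> acc=15224 shift=14
  byte[10]=0x11 cont=0 payload=0x11=17: acc |= 17<<14 -> acc=293752 shift=21 [end]
Varint 4: bytes[8:11] = F8 F6 11 -> value 293752 (3 byte(s))
  byte[11]=0xF0 cont=1 payload=0x70=112: acc |= 112<<0 -> acc=112 shift=7
  byte[12]=0xAC cont=1 payload=0x2C=44: acc |= 44<<7 -> acc=5744 shift=14
  byte[13]=0xCA cont=1 payload=0x4A=74: acc |= 74<<14 -> acc=1218160 shift=21
  byte[14]=0x3A cont=0 payload=0x3A=58: acc |= 58<<21 -> acc=122852976 shift=28 [end]
Varint 5: bytes[11:15] = F0 AC CA 3A -> value 122852976 (4 byte(s))
  byte[15]=0xF7 cont=1 payload=0x77=119: acc |= 119<<0 -> acc=119 shift=7
  byte[16]=0x94 cont=1 payload=0x14=20: acc |= 20<<7 -> acc=2679 shift=14
  byte[17]=0x7B cont=0 payload=0x7B=123: acc |= 123<<14 -> acc=2017911 shift=21 [end]
Varint 6: bytes[15:18] = F7 94 7B -> value 2017911 (3 byte(s))

Answer: 3 4 1 3 4 3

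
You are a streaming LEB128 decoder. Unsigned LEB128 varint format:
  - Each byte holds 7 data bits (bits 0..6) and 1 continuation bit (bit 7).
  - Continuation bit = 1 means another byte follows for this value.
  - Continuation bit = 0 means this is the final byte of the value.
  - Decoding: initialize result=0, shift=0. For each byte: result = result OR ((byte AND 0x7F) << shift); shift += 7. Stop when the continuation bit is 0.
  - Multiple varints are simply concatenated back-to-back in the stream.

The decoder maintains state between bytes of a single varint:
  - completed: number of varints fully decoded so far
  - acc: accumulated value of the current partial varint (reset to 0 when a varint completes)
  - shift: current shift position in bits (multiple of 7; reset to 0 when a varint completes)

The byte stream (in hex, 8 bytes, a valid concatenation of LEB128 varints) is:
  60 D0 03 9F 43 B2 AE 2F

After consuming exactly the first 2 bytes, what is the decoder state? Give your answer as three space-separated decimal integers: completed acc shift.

byte[0]=0x60 cont=0 payload=0x60: varint #1 complete (value=96); reset -> completed=1 acc=0 shift=0
byte[1]=0xD0 cont=1 payload=0x50: acc |= 80<<0 -> completed=1 acc=80 shift=7

Answer: 1 80 7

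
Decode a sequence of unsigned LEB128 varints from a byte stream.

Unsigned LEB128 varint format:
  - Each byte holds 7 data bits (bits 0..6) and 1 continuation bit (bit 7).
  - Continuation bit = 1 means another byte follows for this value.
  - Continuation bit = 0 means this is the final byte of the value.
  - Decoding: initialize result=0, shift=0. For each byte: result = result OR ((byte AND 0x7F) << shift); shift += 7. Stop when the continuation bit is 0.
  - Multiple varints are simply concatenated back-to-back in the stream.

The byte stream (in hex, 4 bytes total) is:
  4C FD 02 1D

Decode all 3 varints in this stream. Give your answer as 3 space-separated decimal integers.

Answer: 76 381 29

Derivation:
  byte[0]=0x4C cont=0 payload=0x4C=76: acc |= 76<<0 -> acc=76 shift=7 [end]
Varint 1: bytes[0:1] = 4C -> value 76 (1 byte(s))
  byte[1]=0xFD cont=1 payload=0x7D=125: acc |= 125<<0 -> acc=125 shift=7
  byte[2]=0x02 cont=0 payload=0x02=2: acc |= 2<<7 -> acc=381 shift=14 [end]
Varint 2: bytes[1:3] = FD 02 -> value 381 (2 byte(s))
  byte[3]=0x1D cont=0 payload=0x1D=29: acc |= 29<<0 -> acc=29 shift=7 [end]
Varint 3: bytes[3:4] = 1D -> value 29 (1 byte(s))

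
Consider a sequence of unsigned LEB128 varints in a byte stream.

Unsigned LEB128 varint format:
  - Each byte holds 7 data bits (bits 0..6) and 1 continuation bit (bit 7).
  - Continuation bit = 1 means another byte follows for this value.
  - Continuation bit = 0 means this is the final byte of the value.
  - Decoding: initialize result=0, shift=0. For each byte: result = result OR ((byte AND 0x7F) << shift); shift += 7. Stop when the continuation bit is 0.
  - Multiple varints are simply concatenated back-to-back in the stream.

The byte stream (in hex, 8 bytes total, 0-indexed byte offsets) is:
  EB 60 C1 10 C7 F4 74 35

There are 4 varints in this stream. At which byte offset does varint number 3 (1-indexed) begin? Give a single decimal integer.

Answer: 4

Derivation:
  byte[0]=0xEB cont=1 payload=0x6B=107: acc |= 107<<0 -> acc=107 shift=7
  byte[1]=0x60 cont=0 payload=0x60=96: acc |= 96<<7 -> acc=12395 shift=14 [end]
Varint 1: bytes[0:2] = EB 60 -> value 12395 (2 byte(s))
  byte[2]=0xC1 cont=1 payload=0x41=65: acc |= 65<<0 -> acc=65 shift=7
  byte[3]=0x10 cont=0 payload=0x10=16: acc |= 16<<7 -> acc=2113 shift=14 [end]
Varint 2: bytes[2:4] = C1 10 -> value 2113 (2 byte(s))
  byte[4]=0xC7 cont=1 payload=0x47=71: acc |= 71<<0 -> acc=71 shift=7
  byte[5]=0xF4 cont=1 payload=0x74=116: acc |= 116<<7 -> acc=14919 shift=14
  byte[6]=0x74 cont=0 payload=0x74=116: acc |= 116<<14 -> acc=1915463 shift=21 [end]
Varint 3: bytes[4:7] = C7 F4 74 -> value 1915463 (3 byte(s))
  byte[7]=0x35 cont=0 payload=0x35=53: acc |= 53<<0 -> acc=53 shift=7 [end]
Varint 4: bytes[7:8] = 35 -> value 53 (1 byte(s))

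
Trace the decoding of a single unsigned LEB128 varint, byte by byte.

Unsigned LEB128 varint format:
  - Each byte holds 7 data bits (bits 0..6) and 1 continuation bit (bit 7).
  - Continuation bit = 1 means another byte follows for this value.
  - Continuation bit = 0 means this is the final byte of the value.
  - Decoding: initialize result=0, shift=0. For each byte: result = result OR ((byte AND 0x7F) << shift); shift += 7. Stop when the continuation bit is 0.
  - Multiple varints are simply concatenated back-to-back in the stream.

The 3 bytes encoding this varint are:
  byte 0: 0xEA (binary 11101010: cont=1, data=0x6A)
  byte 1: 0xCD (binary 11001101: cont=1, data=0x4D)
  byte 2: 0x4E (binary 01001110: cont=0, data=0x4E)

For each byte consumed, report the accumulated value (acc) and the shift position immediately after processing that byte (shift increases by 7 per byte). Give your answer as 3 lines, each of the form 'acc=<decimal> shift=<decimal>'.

Answer: acc=106 shift=7
acc=9962 shift=14
acc=1287914 shift=21

Derivation:
byte 0=0xEA: payload=0x6A=106, contrib = 106<<0 = 106; acc -> 106, shift -> 7
byte 1=0xCD: payload=0x4D=77, contrib = 77<<7 = 9856; acc -> 9962, shift -> 14
byte 2=0x4E: payload=0x4E=78, contrib = 78<<14 = 1277952; acc -> 1287914, shift -> 21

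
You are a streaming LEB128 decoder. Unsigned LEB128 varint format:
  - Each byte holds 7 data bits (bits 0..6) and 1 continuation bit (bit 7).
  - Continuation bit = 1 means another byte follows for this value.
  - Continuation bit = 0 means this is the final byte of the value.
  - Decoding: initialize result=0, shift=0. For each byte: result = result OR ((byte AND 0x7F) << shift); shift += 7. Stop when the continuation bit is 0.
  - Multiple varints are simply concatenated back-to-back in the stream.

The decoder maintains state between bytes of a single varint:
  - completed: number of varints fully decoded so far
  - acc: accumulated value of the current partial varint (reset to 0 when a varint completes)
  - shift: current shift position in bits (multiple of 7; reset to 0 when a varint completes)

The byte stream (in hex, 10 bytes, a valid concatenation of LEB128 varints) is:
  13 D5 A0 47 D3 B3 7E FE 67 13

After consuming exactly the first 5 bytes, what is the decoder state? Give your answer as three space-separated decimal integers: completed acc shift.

Answer: 2 83 7

Derivation:
byte[0]=0x13 cont=0 payload=0x13: varint #1 complete (value=19); reset -> completed=1 acc=0 shift=0
byte[1]=0xD5 cont=1 payload=0x55: acc |= 85<<0 -> completed=1 acc=85 shift=7
byte[2]=0xA0 cont=1 payload=0x20: acc |= 32<<7 -> completed=1 acc=4181 shift=14
byte[3]=0x47 cont=0 payload=0x47: varint #2 complete (value=1167445); reset -> completed=2 acc=0 shift=0
byte[4]=0xD3 cont=1 payload=0x53: acc |= 83<<0 -> completed=2 acc=83 shift=7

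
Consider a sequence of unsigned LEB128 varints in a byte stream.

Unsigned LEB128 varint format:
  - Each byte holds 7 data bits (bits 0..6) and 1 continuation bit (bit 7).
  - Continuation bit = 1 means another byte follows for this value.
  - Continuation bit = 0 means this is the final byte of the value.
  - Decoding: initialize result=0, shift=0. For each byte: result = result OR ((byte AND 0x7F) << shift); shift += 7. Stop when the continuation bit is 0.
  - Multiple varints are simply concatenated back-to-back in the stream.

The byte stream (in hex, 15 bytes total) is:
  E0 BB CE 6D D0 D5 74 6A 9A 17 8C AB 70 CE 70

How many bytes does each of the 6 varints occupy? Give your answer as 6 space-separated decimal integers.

Answer: 4 3 1 2 3 2

Derivation:
  byte[0]=0xE0 cont=1 payload=0x60=96: acc |= 96<<0 -> acc=96 shift=7
  byte[1]=0xBB cont=1 payload=0x3B=59: acc |= 59<<7 -> acc=7648 shift=14
  byte[2]=0xCE cont=1 payload=0x4E=78: acc |= 78<<14 -> acc=1285600 shift=21
  byte[3]=0x6D cont=0 payload=0x6D=109: acc |= 109<<21 -> acc=229875168 shift=28 [end]
Varint 1: bytes[0:4] = E0 BB CE 6D -> value 229875168 (4 byte(s))
  byte[4]=0xD0 cont=1 payload=0x50=80: acc |= 80<<0 -> acc=80 shift=7
  byte[5]=0xD5 cont=1 payload=0x55=85: acc |= 85<<7 -> acc=10960 shift=14
  byte[6]=0x74 cont=0 payload=0x74=116: acc |= 116<<14 -> acc=1911504 shift=21 [end]
Varint 2: bytes[4:7] = D0 D5 74 -> value 1911504 (3 byte(s))
  byte[7]=0x6A cont=0 payload=0x6A=106: acc |= 106<<0 -> acc=106 shift=7 [end]
Varint 3: bytes[7:8] = 6A -> value 106 (1 byte(s))
  byte[8]=0x9A cont=1 payload=0x1A=26: acc |= 26<<0 -> acc=26 shift=7
  byte[9]=0x17 cont=0 payload=0x17=23: acc |= 23<<7 -> acc=2970 shift=14 [end]
Varint 4: bytes[8:10] = 9A 17 -> value 2970 (2 byte(s))
  byte[10]=0x8C cont=1 payload=0x0C=12: acc |= 12<<0 -> acc=12 shift=7
  byte[11]=0xAB cont=1 payload=0x2B=43: acc |= 43<<7 -> acc=5516 shift=14
  byte[12]=0x70 cont=0 payload=0x70=112: acc |= 112<<14 -> acc=1840524 shift=21 [end]
Varint 5: bytes[10:13] = 8C AB 70 -> value 1840524 (3 byte(s))
  byte[13]=0xCE cont=1 payload=0x4E=78: acc |= 78<<0 -> acc=78 shift=7
  byte[14]=0x70 cont=0 payload=0x70=112: acc |= 112<<7 -> acc=14414 shift=14 [end]
Varint 6: bytes[13:15] = CE 70 -> value 14414 (2 byte(s))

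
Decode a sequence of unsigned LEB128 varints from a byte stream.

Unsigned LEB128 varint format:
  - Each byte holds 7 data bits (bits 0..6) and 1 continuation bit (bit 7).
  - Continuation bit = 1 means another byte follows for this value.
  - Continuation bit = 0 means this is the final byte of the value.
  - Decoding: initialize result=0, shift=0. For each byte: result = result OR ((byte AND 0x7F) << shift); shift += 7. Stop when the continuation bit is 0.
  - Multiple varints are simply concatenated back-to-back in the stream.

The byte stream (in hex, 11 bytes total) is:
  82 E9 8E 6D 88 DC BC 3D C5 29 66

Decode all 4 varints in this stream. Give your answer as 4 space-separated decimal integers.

Answer: 228832386 128921096 5317 102

Derivation:
  byte[0]=0x82 cont=1 payload=0x02=2: acc |= 2<<0 -> acc=2 shift=7
  byte[1]=0xE9 cont=1 payload=0x69=105: acc |= 105<<7 -> acc=13442 shift=14
  byte[2]=0x8E cont=1 payload=0x0E=14: acc |= 14<<14 -> acc=242818 shift=21
  byte[3]=0x6D cont=0 payload=0x6D=109: acc |= 109<<21 -> acc=228832386 shift=28 [end]
Varint 1: bytes[0:4] = 82 E9 8E 6D -> value 228832386 (4 byte(s))
  byte[4]=0x88 cont=1 payload=0x08=8: acc |= 8<<0 -> acc=8 shift=7
  byte[5]=0xDC cont=1 payload=0x5C=92: acc |= 92<<7 -> acc=11784 shift=14
  byte[6]=0xBC cont=1 payload=0x3C=60: acc |= 60<<14 -> acc=994824 shift=21
  byte[7]=0x3D cont=0 payload=0x3D=61: acc |= 61<<21 -> acc=128921096 shift=28 [end]
Varint 2: bytes[4:8] = 88 DC BC 3D -> value 128921096 (4 byte(s))
  byte[8]=0xC5 cont=1 payload=0x45=69: acc |= 69<<0 -> acc=69 shift=7
  byte[9]=0x29 cont=0 payload=0x29=41: acc |= 41<<7 -> acc=5317 shift=14 [end]
Varint 3: bytes[8:10] = C5 29 -> value 5317 (2 byte(s))
  byte[10]=0x66 cont=0 payload=0x66=102: acc |= 102<<0 -> acc=102 shift=7 [end]
Varint 4: bytes[10:11] = 66 -> value 102 (1 byte(s))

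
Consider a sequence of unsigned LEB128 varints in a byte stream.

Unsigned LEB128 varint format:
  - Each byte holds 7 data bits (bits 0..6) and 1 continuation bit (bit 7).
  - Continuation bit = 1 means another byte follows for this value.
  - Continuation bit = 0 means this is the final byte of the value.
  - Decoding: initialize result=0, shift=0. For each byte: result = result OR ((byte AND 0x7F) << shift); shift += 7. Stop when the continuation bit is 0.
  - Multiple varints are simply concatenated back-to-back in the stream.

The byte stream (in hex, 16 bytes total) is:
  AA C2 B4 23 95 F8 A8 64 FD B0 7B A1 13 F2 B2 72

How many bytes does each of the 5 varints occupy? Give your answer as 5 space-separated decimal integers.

  byte[0]=0xAA cont=1 payload=0x2A=42: acc |= 42<<0 -> acc=42 shift=7
  byte[1]=0xC2 cont=1 payload=0x42=66: acc |= 66<<7 -> acc=8490 shift=14
  byte[2]=0xB4 cont=1 payload=0x34=52: acc |= 52<<14 -> acc=860458 shift=21
  byte[3]=0x23 cont=0 payload=0x23=35: acc |= 35<<21 -> acc=74260778 shift=28 [end]
Varint 1: bytes[0:4] = AA C2 B4 23 -> value 74260778 (4 byte(s))
  byte[4]=0x95 cont=1 payload=0x15=21: acc |= 21<<0 -> acc=21 shift=7
  byte[5]=0xF8 cont=1 payload=0x78=120: acc |= 120<<7 -> acc=15381 shift=14
  byte[6]=0xA8 cont=1 payload=0x28=40: acc |= 40<<14 -> acc=670741 shift=21
  byte[7]=0x64 cont=0 payload=0x64=100: acc |= 100<<21 -> acc=210385941 shift=28 [end]
Varint 2: bytes[4:8] = 95 F8 A8 64 -> value 210385941 (4 byte(s))
  byte[8]=0xFD cont=1 payload=0x7D=125: acc |= 125<<0 -> acc=125 shift=7
  byte[9]=0xB0 cont=1 payload=0x30=48: acc |= 48<<7 -> acc=6269 shift=14
  byte[10]=0x7B cont=0 payload=0x7B=123: acc |= 123<<14 -> acc=2021501 shift=21 [end]
Varint 3: bytes[8:11] = FD B0 7B -> value 2021501 (3 byte(s))
  byte[11]=0xA1 cont=1 payload=0x21=33: acc |= 33<<0 -> acc=33 shift=7
  byte[12]=0x13 cont=0 payload=0x13=19: acc |= 19<<7 -> acc=2465 shift=14 [end]
Varint 4: bytes[11:13] = A1 13 -> value 2465 (2 byte(s))
  byte[13]=0xF2 cont=1 payload=0x72=114: acc |= 114<<0 -> acc=114 shift=7
  byte[14]=0xB2 cont=1 payload=0x32=50: acc |= 50<<7 -> acc=6514 shift=14
  byte[15]=0x72 cont=0 payload=0x72=114: acc |= 114<<14 -> acc=1874290 shift=21 [end]
Varint 5: bytes[13:16] = F2 B2 72 -> value 1874290 (3 byte(s))

Answer: 4 4 3 2 3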